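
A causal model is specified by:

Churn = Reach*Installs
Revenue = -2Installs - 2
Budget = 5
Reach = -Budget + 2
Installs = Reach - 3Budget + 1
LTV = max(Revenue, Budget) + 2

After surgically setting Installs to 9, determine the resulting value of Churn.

-27

The intervention breaks the incoming arrows to Installs: Installs = Reach - 3Budget + 1 no longer applies, and Installs = 9.
Reach = -Budget + 2  [with Budget=5]  = -3
Churn = Reach*Installs  [with Reach=-3, Installs=9]  = -27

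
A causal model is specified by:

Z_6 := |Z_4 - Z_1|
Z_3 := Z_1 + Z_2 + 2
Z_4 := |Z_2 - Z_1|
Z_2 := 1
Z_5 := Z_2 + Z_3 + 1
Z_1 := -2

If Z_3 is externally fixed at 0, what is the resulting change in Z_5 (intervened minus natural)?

-1

do(Z_3=0) replaces the equation Z_3 := Z_1 + Z_2 + 2 with the constant Z_3 = 0.
Z_5 = Z_2 + Z_3 + 1  [with Z_2=1, Z_3=0]  = 2
Without intervention: Z_3 = Z_1 + Z_2 + 2  [with Z_1=-2, Z_2=1]  = 1; Z_5 = Z_2 + Z_3 + 1  [with Z_2=1, Z_3=1]  = 3.
Change = 2 − 3 = -1.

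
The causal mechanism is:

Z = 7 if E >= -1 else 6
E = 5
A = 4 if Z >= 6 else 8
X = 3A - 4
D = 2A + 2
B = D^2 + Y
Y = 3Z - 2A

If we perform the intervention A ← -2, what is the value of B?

The intervention breaks the incoming arrows to A: A = 4 if Z >= 6 else 8 no longer applies, and A = -2.
Z = 7 if E >= -1 else 6  [with E=5]  = 7
D = 2A + 2  [with A=-2]  = -2
Y = 3Z - 2A  [with Z=7, A=-2]  = 25
B = D^2 + Y  [with D=-2, Y=25]  = 29

29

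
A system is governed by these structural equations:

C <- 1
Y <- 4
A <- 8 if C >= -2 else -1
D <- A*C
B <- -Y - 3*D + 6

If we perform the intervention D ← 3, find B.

Intervening sets D = 3 and removes its equation (D <- A*C).
B = -Y - 3*D + 6  [with Y=4, D=3]  = -7

-7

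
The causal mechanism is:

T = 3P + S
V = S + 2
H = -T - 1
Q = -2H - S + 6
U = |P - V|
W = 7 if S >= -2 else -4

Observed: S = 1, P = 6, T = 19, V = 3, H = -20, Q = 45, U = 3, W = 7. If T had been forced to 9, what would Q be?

25

The intervention breaks the incoming arrows to T: T = 3P + S no longer applies, and T = 9.
H = -T - 1  [with T=9]  = -10
Q = -2H - S + 6  [with H=-10, S=1]  = 25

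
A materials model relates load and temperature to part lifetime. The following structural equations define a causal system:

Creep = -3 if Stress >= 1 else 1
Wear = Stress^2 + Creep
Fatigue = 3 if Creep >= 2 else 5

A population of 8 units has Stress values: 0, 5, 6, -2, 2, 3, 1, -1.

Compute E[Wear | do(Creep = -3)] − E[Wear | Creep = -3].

-5

Under do(Creep=-3), Creep's equation is replaced by Creep=-3 for every unit. Per-unit Wear: -3, 22, 33, 1, 1, 6, -2, -2. Mean = 7.
E[Wear|Creep=-3] averages over only the 5 units with Creep=-3 (Stress = 5, 6, 2, 3, 1): Wear = 22, 33, 1, 6, -2, mean 12.
Difference = 7 − 12 = -5.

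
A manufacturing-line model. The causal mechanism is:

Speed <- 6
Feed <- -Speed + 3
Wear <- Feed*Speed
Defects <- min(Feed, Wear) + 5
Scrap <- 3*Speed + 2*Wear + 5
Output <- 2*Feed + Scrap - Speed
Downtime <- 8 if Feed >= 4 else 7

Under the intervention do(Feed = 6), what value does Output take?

Under do(Feed=6), the mechanism Feed <- -Speed + 3 is discarded; Feed is fixed at 6.
Wear = Feed*Speed  [with Feed=6, Speed=6]  = 36
Scrap = 3*Speed + 2*Wear + 5  [with Speed=6, Wear=36]  = 95
Output = 2*Feed + Scrap - Speed  [with Feed=6, Scrap=95, Speed=6]  = 101

101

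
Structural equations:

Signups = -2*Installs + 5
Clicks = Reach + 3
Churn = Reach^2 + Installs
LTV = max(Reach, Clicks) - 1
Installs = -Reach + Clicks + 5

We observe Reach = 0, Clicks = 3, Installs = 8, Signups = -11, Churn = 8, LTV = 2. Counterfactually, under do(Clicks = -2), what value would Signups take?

Under do(Clicks=-2), the mechanism Clicks = Reach + 3 is discarded; Clicks is fixed at -2.
Installs = -Reach + Clicks + 5  [with Reach=0, Clicks=-2]  = 3
Signups = -2*Installs + 5  [with Installs=3]  = -1

-1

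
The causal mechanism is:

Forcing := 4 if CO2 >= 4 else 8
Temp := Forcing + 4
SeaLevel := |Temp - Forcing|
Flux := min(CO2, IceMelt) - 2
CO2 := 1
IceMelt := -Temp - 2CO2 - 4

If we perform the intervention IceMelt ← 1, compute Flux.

-1

Under do(IceMelt=1), the mechanism IceMelt := -Temp - 2CO2 - 4 is discarded; IceMelt is fixed at 1.
Flux = min(CO2, IceMelt) - 2  [with CO2=1, IceMelt=1]  = -1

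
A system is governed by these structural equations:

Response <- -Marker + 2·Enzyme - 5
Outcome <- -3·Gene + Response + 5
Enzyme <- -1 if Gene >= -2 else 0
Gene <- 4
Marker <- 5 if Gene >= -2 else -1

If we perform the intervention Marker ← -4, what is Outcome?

do(Marker=-4) replaces the equation Marker <- 5 if Gene >= -2 else -1 with the constant Marker = -4.
Enzyme = -1 if Gene >= -2 else 0  [with Gene=4]  = -1
Response = -Marker + 2·Enzyme - 5  [with Marker=-4, Enzyme=-1]  = -3
Outcome = -3·Gene + Response + 5  [with Gene=4, Response=-3]  = -10

-10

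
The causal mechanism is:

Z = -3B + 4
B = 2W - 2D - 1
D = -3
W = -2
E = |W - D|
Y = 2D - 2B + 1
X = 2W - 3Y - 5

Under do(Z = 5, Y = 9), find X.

-36

Setting Z = 5, Y = 9 by intervention discards those variables' equations.
X = 2W - 3Y - 5  [with W=-2, Y=9]  = -36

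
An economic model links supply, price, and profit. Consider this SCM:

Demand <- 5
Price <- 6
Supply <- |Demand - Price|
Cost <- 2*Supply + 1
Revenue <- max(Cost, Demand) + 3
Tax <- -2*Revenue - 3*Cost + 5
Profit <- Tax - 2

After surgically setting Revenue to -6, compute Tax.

The intervention breaks the incoming arrows to Revenue: Revenue <- max(Cost, Demand) + 3 no longer applies, and Revenue = -6.
Supply = |Demand - Price|  [with Demand=5, Price=6]  = 1
Cost = 2*Supply + 1  [with Supply=1]  = 3
Tax = -2*Revenue - 3*Cost + 5  [with Revenue=-6, Cost=3]  = 8

8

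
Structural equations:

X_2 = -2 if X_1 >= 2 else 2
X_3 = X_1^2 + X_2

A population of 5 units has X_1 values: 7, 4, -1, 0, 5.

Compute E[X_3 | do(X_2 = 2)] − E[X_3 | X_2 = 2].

The intervention sets X_2=2 in all 5 units regardless of X_1. Recomputing X_3 per unit gives 51, 18, 3, 2, 27; average 20.2.
Conditioning on X_2=2 selects the 2 unit(s) with X_1 ∈ {-1, 0}. Their X_3 values: 3, 2. Mean = 2.5.
Difference = 20.2 − 2.5 = 17.7.

17.7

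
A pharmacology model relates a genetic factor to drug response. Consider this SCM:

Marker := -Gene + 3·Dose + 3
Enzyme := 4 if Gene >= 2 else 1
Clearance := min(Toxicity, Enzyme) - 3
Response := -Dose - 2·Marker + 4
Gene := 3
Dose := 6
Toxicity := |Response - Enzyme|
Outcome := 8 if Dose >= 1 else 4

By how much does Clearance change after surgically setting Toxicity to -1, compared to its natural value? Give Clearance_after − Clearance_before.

Intervening sets Toxicity = -1 and removes its equation (Toxicity := |Response - Enzyme|).
Enzyme = 4 if Gene >= 2 else 1  [with Gene=3]  = 4
Clearance = min(Toxicity, Enzyme) - 3  [with Toxicity=-1, Enzyme=4]  = -4
Without intervention: Enzyme = 4 if Gene >= 2 else 1  [with Gene=3]  = 4; Marker = -Gene + 3·Dose + 3  [with Gene=3, Dose=6]  = 18; Response = -Dose - 2·Marker + 4  [with Dose=6, Marker=18]  = -38; Toxicity = |Response - Enzyme|  [with Response=-38, Enzyme=4]  = 42; Clearance = min(Toxicity, Enzyme) - 3  [with Toxicity=42, Enzyme=4]  = 1.
Change = -4 − 1 = -5.

-5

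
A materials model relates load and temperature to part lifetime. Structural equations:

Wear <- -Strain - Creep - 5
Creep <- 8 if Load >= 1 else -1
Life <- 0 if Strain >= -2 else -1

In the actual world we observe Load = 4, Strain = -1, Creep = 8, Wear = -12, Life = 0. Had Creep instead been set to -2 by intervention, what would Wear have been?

The intervention breaks the incoming arrows to Creep: Creep <- 8 if Load >= 1 else -1 no longer applies, and Creep = -2.
Wear = -Strain - Creep - 5  [with Strain=-1, Creep=-2]  = -2

-2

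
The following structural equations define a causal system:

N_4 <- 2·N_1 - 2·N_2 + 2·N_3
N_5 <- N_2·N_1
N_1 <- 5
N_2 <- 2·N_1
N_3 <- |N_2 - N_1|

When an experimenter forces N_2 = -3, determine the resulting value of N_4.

32

Under do(N_2=-3), the mechanism N_2 <- 2·N_1 is discarded; N_2 is fixed at -3.
N_3 = |N_2 - N_1|  [with N_2=-3, N_1=5]  = 8
N_4 = 2·N_1 - 2·N_2 + 2·N_3  [with N_1=5, N_2=-3, N_3=8]  = 32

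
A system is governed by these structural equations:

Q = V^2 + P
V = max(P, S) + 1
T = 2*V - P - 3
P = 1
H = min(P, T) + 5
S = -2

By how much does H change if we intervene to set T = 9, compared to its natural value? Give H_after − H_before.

Under do(T=9), the mechanism T = 2*V - P - 3 is discarded; T is fixed at 9.
H = min(P, T) + 5  [with P=1, T=9]  = 6
Without intervention: V = max(P, S) + 1  [with P=1, S=-2]  = 2; T = 2*V - P - 3  [with V=2, P=1]  = 0; H = min(P, T) + 5  [with P=1, T=0]  = 5.
Change = 6 − 5 = 1.

1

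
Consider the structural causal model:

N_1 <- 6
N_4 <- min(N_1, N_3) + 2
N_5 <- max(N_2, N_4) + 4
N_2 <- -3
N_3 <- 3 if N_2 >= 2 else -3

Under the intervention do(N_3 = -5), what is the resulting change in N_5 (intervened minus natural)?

do(N_3=-5) replaces the equation N_3 <- 3 if N_2 >= 2 else -3 with the constant N_3 = -5.
N_4 = min(N_1, N_3) + 2  [with N_1=6, N_3=-5]  = -3
N_5 = max(N_2, N_4) + 4  [with N_2=-3, N_4=-3]  = 1
Without intervention: N_3 = 3 if N_2 >= 2 else -3  [with N_2=-3]  = -3; N_4 = min(N_1, N_3) + 2  [with N_1=6, N_3=-3]  = -1; N_5 = max(N_2, N_4) + 4  [with N_2=-3, N_4=-1]  = 3.
Change = 1 − 3 = -2.

-2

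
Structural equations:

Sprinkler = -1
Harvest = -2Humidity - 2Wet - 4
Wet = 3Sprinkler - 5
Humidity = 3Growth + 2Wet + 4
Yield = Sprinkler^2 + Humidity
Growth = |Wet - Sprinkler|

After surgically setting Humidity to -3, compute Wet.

-8

The intervention breaks the incoming arrows to Humidity: Humidity = 3Growth + 2Wet + 4 no longer applies, and Humidity = -3.
Since Wet is not a descendant of the intervened variable, it is unaffected.
Wet = 3Sprinkler - 5  [with Sprinkler=-1]  = -8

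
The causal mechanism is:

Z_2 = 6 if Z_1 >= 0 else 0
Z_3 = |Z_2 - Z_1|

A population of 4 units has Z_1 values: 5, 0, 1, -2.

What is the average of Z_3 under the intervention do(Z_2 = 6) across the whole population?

5

Under do(Z_2=6), Z_2's equation is replaced by Z_2=6 for every unit. Per-unit Z_3: 1, 6, 5, 8. Mean = 5.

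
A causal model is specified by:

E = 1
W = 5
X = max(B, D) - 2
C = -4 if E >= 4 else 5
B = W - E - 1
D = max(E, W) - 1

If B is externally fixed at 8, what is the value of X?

6

The intervention breaks the incoming arrows to B: B = W - E - 1 no longer applies, and B = 8.
D = max(E, W) - 1  [with E=1, W=5]  = 4
X = max(B, D) - 2  [with B=8, D=4]  = 6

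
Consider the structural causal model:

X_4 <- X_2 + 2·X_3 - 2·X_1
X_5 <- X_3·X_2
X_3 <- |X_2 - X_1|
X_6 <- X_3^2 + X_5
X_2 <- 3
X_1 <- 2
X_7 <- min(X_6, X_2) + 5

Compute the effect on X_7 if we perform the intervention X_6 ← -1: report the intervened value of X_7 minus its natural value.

-4

Intervening sets X_6 = -1 and removes its equation (X_6 <- X_3^2 + X_5).
X_7 = min(X_6, X_2) + 5  [with X_6=-1, X_2=3]  = 4
Without intervention: X_3 = |X_2 - X_1|  [with X_2=3, X_1=2]  = 1; X_5 = X_3·X_2  [with X_3=1, X_2=3]  = 3; X_6 = X_3^2 + X_5  [with X_3=1, X_5=3]  = 4; X_7 = min(X_6, X_2) + 5  [with X_6=4, X_2=3]  = 8.
Change = 4 − 8 = -4.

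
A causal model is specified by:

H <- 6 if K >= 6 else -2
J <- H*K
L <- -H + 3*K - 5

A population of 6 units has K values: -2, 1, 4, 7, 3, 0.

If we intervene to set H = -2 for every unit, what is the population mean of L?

Every unit gets H=-2 under the intervention. L values become -9, 0, 9, 18, 6, -3; E[L|do(H=-2)] = 3.5.

3.5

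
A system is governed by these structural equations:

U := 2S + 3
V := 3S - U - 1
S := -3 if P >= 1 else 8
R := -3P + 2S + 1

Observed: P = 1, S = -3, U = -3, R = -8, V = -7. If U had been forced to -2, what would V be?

do(U=-2) replaces the equation U := 2S + 3 with the constant U = -2.
S = -3 if P >= 1 else 8  [with P=1]  = -3
V = 3S - U - 1  [with S=-3, U=-2]  = -8

-8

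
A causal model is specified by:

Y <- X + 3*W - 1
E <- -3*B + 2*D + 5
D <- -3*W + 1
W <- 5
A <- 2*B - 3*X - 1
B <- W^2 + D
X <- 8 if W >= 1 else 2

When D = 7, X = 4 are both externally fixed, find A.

51

Setting D = 7, X = 4 by intervention discards those variables' equations.
B = W^2 + D  [with W=5, D=7]  = 32
A = 2*B - 3*X - 1  [with B=32, X=4]  = 51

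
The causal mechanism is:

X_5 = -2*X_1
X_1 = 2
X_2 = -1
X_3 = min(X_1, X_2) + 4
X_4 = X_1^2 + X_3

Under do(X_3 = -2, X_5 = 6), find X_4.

2

The joint intervention fixes X_3 = -2, X_5 = 6, removing each variable's own equation.
X_4 = X_1^2 + X_3  [with X_1=2, X_3=-2]  = 2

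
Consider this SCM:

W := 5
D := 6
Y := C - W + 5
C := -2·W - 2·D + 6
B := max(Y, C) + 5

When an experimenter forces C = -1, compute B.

do(C=-1) replaces the equation C := -2·W - 2·D + 6 with the constant C = -1.
Y = C - W + 5  [with C=-1, W=5]  = -1
B = max(Y, C) + 5  [with Y=-1, C=-1]  = 4

4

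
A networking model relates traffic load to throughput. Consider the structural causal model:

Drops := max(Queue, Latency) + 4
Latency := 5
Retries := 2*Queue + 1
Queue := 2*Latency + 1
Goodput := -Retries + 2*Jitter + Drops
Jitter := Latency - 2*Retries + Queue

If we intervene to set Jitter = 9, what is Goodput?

10

The intervention breaks the incoming arrows to Jitter: Jitter := Latency - 2*Retries + Queue no longer applies, and Jitter = 9.
Queue = 2*Latency + 1  [with Latency=5]  = 11
Drops = max(Queue, Latency) + 4  [with Queue=11, Latency=5]  = 15
Retries = 2*Queue + 1  [with Queue=11]  = 23
Goodput = -Retries + 2*Jitter + Drops  [with Retries=23, Jitter=9, Drops=15]  = 10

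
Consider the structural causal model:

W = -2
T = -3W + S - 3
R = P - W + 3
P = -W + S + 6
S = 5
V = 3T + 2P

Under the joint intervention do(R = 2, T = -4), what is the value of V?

The joint intervention fixes R = 2, T = -4, removing each variable's own equation.
P = -W + S + 6  [with W=-2, S=5]  = 13
V = 3T + 2P  [with T=-4, P=13]  = 14

14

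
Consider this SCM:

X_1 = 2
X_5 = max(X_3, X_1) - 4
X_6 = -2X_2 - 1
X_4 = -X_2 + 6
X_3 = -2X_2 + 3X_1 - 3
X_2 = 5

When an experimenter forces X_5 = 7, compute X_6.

-11

The intervention breaks the incoming arrows to X_5: X_5 = max(X_3, X_1) - 4 no longer applies, and X_5 = 7.
Since X_6 is not a descendant of the intervened variable, it is unaffected.
X_6 = -2X_2 - 1  [with X_2=5]  = -11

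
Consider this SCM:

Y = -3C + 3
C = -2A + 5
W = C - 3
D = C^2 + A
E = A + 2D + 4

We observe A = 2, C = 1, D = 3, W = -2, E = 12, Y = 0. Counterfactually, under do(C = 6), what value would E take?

82

do(C=6) replaces the equation C = -2A + 5 with the constant C = 6.
D = C^2 + A  [with C=6, A=2]  = 38
E = A + 2D + 4  [with A=2, D=38]  = 82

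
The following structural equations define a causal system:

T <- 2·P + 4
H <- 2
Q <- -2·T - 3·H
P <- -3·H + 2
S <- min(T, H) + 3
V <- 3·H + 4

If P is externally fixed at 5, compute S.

do(P=5) replaces the equation P <- -3·H + 2 with the constant P = 5.
T = 2·P + 4  [with P=5]  = 14
S = min(T, H) + 3  [with T=14, H=2]  = 5

5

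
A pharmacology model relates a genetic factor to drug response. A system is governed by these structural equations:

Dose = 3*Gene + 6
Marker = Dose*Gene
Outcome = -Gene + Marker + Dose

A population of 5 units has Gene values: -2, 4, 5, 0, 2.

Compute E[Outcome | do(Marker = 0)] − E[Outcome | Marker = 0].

5.6

do(Marker=0) breaks Marker's dependence on Gene. With Marker=0 fixed, Outcome across the units is 2, 14, 16, 6, 10, mean 9.6.
Observing Marker=0 restricts to units where Marker's equation naturally yields 0: Gene ∈ {-2, 0}. In that subpopulation Outcome = 2, 6, mean 4.
Difference = 9.6 − 4 = 5.6.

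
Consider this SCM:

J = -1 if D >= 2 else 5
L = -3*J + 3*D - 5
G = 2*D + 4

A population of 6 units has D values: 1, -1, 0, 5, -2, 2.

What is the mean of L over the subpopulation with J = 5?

Observing J=5 restricts to units where J's equation naturally yields 5: D ∈ {1, -1, 0, -2}. In that subpopulation L = -17, -23, -20, -26, mean -21.5.

-21.5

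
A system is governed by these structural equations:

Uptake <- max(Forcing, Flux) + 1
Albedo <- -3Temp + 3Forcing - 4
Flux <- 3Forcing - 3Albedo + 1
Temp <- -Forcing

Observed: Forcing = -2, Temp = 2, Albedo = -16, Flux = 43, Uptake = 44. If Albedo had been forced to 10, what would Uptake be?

do(Albedo=10) replaces the equation Albedo <- -3Temp + 3Forcing - 4 with the constant Albedo = 10.
Flux = 3Forcing - 3Albedo + 1  [with Forcing=-2, Albedo=10]  = -35
Uptake = max(Forcing, Flux) + 1  [with Forcing=-2, Flux=-35]  = -1

-1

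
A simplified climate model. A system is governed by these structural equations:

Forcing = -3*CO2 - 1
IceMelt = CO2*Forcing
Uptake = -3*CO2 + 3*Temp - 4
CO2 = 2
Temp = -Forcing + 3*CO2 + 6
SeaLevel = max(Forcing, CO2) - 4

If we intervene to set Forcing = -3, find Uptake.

Under do(Forcing=-3), the mechanism Forcing = -3*CO2 - 1 is discarded; Forcing is fixed at -3.
Temp = -Forcing + 3*CO2 + 6  [with Forcing=-3, CO2=2]  = 15
Uptake = -3*CO2 + 3*Temp - 4  [with CO2=2, Temp=15]  = 35

35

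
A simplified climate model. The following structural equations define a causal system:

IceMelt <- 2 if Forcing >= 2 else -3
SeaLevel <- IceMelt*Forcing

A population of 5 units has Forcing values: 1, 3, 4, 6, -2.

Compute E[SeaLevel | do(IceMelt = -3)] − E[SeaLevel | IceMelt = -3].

-8.7

do(IceMelt=-3) breaks IceMelt's dependence on Forcing. With IceMelt=-3 fixed, SeaLevel across the units is -3, -9, -12, -18, 6, mean -7.2.
Conditioning on IceMelt=-3 selects the 2 unit(s) with Forcing ∈ {1, -2}. Their SeaLevel values: -3, 6. Mean = 1.5.
Difference = -7.2 − 1.5 = -8.7.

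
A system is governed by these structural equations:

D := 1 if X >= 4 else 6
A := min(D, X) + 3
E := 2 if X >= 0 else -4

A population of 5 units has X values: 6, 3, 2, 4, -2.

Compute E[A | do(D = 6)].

Every unit gets D=6 under the intervention. A values become 9, 6, 5, 7, 1; E[A|do(D=6)] = 5.6.

5.6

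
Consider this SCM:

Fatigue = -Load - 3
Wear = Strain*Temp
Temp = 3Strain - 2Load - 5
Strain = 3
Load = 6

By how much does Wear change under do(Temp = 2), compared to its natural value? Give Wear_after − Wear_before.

The intervention breaks the incoming arrows to Temp: Temp = 3Strain - 2Load - 5 no longer applies, and Temp = 2.
Wear = Strain*Temp  [with Strain=3, Temp=2]  = 6
Without intervention: Temp = 3Strain - 2Load - 5  [with Strain=3, Load=6]  = -8; Wear = Strain*Temp  [with Strain=3, Temp=-8]  = -24.
Change = 6 − (-24) = 30.

30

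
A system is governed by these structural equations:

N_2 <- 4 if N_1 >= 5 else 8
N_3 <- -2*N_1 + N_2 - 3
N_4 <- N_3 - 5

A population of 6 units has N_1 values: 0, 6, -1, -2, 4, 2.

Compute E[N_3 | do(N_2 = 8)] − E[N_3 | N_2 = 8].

Under do(N_2=8), N_2's equation is replaced by N_2=8 for every unit. Per-unit N_3: 5, -7, 7, 9, -3, 1. Mean = 2.
E[N_3|N_2=8] averages over only the 5 units with N_2=8 (N_1 = 0, -1, -2, 4, 2): N_3 = 5, 7, 9, -3, 1, mean 3.8.
Difference = 2 − 3.8 = -1.8.

-1.8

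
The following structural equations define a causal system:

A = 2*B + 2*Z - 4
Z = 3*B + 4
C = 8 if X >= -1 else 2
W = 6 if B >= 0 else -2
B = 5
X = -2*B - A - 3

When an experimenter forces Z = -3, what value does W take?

Under do(Z=-3), the mechanism Z = 3*B + 4 is discarded; Z is fixed at -3.
Since W is not a descendant of the intervened variable, it is unaffected.
W = 6 if B >= 0 else -2  [with B=5]  = 6

6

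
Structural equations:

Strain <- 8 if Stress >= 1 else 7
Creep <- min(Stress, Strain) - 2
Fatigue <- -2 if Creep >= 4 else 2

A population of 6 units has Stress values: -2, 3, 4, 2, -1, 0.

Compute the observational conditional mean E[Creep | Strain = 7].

-3

E[Creep|Strain=7] averages over only the 3 units with Strain=7 (Stress = -2, -1, 0): Creep = -4, -3, -2, mean -3.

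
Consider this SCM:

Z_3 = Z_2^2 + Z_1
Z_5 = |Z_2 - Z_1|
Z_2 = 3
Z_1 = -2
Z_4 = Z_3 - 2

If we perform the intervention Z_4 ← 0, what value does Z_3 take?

Under do(Z_4=0), the mechanism Z_4 = Z_3 - 2 is discarded; Z_4 is fixed at 0.
Since Z_3 is not a descendant of the intervened variable, it is unaffected.
Z_3 = Z_2^2 + Z_1  [with Z_2=3, Z_1=-2]  = 7

7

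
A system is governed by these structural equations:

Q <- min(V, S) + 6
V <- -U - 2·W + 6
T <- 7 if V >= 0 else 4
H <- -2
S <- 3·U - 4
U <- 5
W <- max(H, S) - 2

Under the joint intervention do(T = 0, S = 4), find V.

Under do(T = 0, S = 4), each intervened variable's structural equation is replaced by its fixed value.
W = max(H, S) - 2  [with H=-2, S=4]  = 2
V = -U - 2·W + 6  [with U=5, W=2]  = -3

-3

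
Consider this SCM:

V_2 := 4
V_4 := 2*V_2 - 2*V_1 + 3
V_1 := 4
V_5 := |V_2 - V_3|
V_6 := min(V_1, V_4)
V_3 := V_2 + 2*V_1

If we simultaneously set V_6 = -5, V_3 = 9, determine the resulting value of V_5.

Under do(V_6 = -5, V_3 = 9), each intervened variable's structural equation is replaced by its fixed value.
V_5 = |V_2 - V_3|  [with V_2=4, V_3=9]  = 5

5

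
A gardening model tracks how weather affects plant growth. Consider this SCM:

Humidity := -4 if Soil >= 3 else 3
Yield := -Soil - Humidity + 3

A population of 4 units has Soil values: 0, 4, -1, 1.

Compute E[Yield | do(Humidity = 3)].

-1

The intervention sets Humidity=3 in all 4 units regardless of Soil. Recomputing Yield per unit gives 0, -4, 1, -1; average -1.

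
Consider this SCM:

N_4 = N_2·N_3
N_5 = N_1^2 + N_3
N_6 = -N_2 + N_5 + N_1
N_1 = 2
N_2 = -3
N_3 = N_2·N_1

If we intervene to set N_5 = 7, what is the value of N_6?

12

The intervention breaks the incoming arrows to N_5: N_5 = N_1^2 + N_3 no longer applies, and N_5 = 7.
N_6 = -N_2 + N_5 + N_1  [with N_2=-3, N_5=7, N_1=2]  = 12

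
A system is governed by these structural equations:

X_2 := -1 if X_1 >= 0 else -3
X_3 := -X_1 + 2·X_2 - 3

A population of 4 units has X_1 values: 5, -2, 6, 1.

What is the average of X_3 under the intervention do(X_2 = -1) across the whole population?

-7.5

Under do(X_2=-1), X_2's equation is replaced by X_2=-1 for every unit. Per-unit X_3: -10, -3, -11, -6. Mean = -7.5.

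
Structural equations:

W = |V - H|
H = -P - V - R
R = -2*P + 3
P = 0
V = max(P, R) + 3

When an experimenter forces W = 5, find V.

do(W=5) replaces the equation W = |V - H| with the constant W = 5.
V is not downstream of the intervention, so its value is determined by the original equations.
R = -2*P + 3  [with P=0]  = 3
V = max(P, R) + 3  [with P=0, R=3]  = 6

6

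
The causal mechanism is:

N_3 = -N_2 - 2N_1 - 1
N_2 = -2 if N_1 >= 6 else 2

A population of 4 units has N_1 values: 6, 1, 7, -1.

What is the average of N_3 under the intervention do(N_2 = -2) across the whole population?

The intervention sets N_2=-2 in all 4 units regardless of N_1. Recomputing N_3 per unit gives -11, -1, -13, 3; average -5.5.

-5.5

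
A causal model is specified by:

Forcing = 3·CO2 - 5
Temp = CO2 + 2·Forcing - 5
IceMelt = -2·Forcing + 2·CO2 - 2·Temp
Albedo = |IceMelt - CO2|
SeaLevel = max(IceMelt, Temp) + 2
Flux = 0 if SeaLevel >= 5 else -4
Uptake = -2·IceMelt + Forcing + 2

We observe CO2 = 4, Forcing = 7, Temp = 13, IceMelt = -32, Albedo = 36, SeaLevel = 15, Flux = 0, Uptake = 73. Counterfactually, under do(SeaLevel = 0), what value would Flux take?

-4

Intervening sets SeaLevel = 0 and removes its equation (SeaLevel = max(IceMelt, Temp) + 2).
Flux = 0 if SeaLevel >= 5 else -4  [with SeaLevel=0]  = -4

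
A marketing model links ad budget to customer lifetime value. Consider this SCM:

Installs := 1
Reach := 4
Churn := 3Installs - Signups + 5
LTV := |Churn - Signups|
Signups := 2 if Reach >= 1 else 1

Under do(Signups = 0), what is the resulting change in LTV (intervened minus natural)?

4

do(Signups=0) replaces the equation Signups := 2 if Reach >= 1 else 1 with the constant Signups = 0.
Churn = 3Installs - Signups + 5  [with Installs=1, Signups=0]  = 8
LTV = |Churn - Signups|  [with Churn=8, Signups=0]  = 8
Without intervention: Signups = 2 if Reach >= 1 else 1  [with Reach=4]  = 2; Churn = 3Installs - Signups + 5  [with Installs=1, Signups=2]  = 6; LTV = |Churn - Signups|  [with Churn=6, Signups=2]  = 4.
Change = 8 − 4 = 4.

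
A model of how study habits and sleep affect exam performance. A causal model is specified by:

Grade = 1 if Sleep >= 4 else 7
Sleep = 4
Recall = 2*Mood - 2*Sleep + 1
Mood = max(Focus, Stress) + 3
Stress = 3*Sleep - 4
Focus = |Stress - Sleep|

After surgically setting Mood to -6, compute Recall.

Intervening sets Mood = -6 and removes its equation (Mood = max(Focus, Stress) + 3).
Recall = 2*Mood - 2*Sleep + 1  [with Mood=-6, Sleep=4]  = -19

-19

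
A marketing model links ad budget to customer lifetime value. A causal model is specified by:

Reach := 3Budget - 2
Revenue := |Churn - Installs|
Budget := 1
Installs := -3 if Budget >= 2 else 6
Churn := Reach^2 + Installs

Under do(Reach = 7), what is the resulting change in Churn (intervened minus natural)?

Under do(Reach=7), the mechanism Reach := 3Budget - 2 is discarded; Reach is fixed at 7.
Installs = -3 if Budget >= 2 else 6  [with Budget=1]  = 6
Churn = Reach^2 + Installs  [with Reach=7, Installs=6]  = 55
Without intervention: Reach = 3Budget - 2  [with Budget=1]  = 1; Installs = -3 if Budget >= 2 else 6  [with Budget=1]  = 6; Churn = Reach^2 + Installs  [with Reach=1, Installs=6]  = 7.
Change = 55 − 7 = 48.

48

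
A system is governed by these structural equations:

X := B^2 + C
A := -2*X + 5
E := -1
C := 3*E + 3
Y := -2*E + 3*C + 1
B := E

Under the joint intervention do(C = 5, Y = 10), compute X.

6

The joint intervention fixes C = 5, Y = 10, removing each variable's own equation.
B = E  [with E=-1]  = -1
X = B^2 + C  [with B=-1, C=5]  = 6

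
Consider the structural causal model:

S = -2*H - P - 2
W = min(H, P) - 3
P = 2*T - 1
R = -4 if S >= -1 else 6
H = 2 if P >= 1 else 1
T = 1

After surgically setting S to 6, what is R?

Under do(S=6), the mechanism S = -2*H - P - 2 is discarded; S is fixed at 6.
R = -4 if S >= -1 else 6  [with S=6]  = -4

-4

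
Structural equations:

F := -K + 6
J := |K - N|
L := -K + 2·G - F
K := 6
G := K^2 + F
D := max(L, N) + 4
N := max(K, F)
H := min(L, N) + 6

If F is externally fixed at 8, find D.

78

Under do(F=8), the mechanism F := -K + 6 is discarded; F is fixed at 8.
N = max(K, F)  [with K=6, F=8]  = 8
G = K^2 + F  [with K=6, F=8]  = 44
L = -K + 2·G - F  [with K=6, G=44, F=8]  = 74
D = max(L, N) + 4  [with L=74, N=8]  = 78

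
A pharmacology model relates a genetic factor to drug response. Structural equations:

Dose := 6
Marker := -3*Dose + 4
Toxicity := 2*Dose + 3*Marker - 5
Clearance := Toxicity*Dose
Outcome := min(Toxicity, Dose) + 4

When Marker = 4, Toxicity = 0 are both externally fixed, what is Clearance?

0

Setting Marker = 4, Toxicity = 0 by intervention discards those variables' equations.
Clearance = Toxicity*Dose  [with Toxicity=0, Dose=6]  = 0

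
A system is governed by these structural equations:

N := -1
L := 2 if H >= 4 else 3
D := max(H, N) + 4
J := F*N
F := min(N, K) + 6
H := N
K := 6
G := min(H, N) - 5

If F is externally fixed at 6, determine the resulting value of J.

-6

Intervening sets F = 6 and removes its equation (F := min(N, K) + 6).
J = F*N  [with F=6, N=-1]  = -6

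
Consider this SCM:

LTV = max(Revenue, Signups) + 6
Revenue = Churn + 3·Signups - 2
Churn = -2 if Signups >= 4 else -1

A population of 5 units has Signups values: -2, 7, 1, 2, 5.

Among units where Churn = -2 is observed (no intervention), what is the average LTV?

Conditioning on Churn=-2 selects the 2 unit(s) with Signups ∈ {7, 5}. Their LTV values: 23, 17. Mean = 20.

20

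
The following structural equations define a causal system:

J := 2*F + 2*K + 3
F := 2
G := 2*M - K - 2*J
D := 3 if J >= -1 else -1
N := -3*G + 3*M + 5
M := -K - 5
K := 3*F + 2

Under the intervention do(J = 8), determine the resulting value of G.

-50

Intervening sets J = 8 and removes its equation (J := 2*F + 2*K + 3).
K = 3*F + 2  [with F=2]  = 8
M = -K - 5  [with K=8]  = -13
G = 2*M - K - 2*J  [with M=-13, K=8, J=8]  = -50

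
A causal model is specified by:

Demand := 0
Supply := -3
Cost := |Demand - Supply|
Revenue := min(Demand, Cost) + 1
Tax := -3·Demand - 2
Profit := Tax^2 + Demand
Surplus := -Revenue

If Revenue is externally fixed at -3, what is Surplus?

3

The intervention breaks the incoming arrows to Revenue: Revenue := min(Demand, Cost) + 1 no longer applies, and Revenue = -3.
Surplus = -Revenue  [with Revenue=-3]  = 3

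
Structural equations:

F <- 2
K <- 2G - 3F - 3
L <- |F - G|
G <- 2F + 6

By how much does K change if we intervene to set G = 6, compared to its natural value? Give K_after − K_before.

The intervention breaks the incoming arrows to G: G <- 2F + 6 no longer applies, and G = 6.
K = 2G - 3F - 3  [with G=6, F=2]  = 3
Without intervention: G = 2F + 6  [with F=2]  = 10; K = 2G - 3F - 3  [with G=10, F=2]  = 11.
Change = 3 − 11 = -8.

-8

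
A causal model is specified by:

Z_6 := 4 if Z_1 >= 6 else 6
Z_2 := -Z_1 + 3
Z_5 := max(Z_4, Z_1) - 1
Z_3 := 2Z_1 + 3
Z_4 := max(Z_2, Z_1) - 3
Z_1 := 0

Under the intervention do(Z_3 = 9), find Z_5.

-1

do(Z_3=9) replaces the equation Z_3 := 2Z_1 + 3 with the constant Z_3 = 9.
Z_5 is not downstream of the intervention, so its value is determined by the original equations.
Z_2 = -Z_1 + 3  [with Z_1=0]  = 3
Z_4 = max(Z_2, Z_1) - 3  [with Z_2=3, Z_1=0]  = 0
Z_5 = max(Z_4, Z_1) - 1  [with Z_4=0, Z_1=0]  = -1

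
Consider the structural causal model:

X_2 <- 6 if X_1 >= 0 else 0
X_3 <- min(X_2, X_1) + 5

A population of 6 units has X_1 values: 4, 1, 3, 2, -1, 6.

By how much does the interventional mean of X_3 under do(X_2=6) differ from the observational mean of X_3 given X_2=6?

-0.7

do(X_2=6) breaks X_2's dependence on X_1. With X_2=6 fixed, X_3 across the units is 9, 6, 8, 7, 4, 11, mean 7.5.
E[X_3|X_2=6] averages over only the 5 units with X_2=6 (X_1 = 4, 1, 3, 2, 6): X_3 = 9, 6, 8, 7, 11, mean 8.2.
Difference = 7.5 − 8.2 = -0.7.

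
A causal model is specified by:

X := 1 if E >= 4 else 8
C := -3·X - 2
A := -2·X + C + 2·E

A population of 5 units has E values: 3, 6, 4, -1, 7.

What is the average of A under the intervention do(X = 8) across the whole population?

-34.4

do(X=8) breaks X's dependence on E. With X=8 fixed, A across the units is -36, -30, -34, -44, -28, mean -34.4.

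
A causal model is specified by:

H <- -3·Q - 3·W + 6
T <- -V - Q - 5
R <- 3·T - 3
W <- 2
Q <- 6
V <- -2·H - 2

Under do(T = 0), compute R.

-3

The intervention breaks the incoming arrows to T: T <- -V - Q - 5 no longer applies, and T = 0.
R = 3·T - 3  [with T=0]  = -3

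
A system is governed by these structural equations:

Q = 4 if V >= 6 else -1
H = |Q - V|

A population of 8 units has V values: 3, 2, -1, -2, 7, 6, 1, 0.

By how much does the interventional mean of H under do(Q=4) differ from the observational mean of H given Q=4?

0.75

do(Q=4) breaks Q's dependence on V. With Q=4 fixed, H across the units is 1, 2, 5, 6, 3, 2, 3, 4, mean 3.25.
E[H|Q=4] averages over only the 2 units with Q=4 (V = 7, 6): H = 3, 2, mean 2.5.
Difference = 3.25 − 2.5 = 0.75.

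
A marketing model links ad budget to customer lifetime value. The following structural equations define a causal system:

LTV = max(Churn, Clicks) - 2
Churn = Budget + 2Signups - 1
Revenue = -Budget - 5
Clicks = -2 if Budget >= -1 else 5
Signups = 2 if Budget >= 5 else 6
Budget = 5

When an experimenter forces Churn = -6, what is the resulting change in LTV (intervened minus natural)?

-10

Under do(Churn=-6), the mechanism Churn = Budget + 2Signups - 1 is discarded; Churn is fixed at -6.
Clicks = -2 if Budget >= -1 else 5  [with Budget=5]  = -2
LTV = max(Churn, Clicks) - 2  [with Churn=-6, Clicks=-2]  = -4
Without intervention: Clicks = -2 if Budget >= -1 else 5  [with Budget=5]  = -2; Signups = 2 if Budget >= 5 else 6  [with Budget=5]  = 2; Churn = Budget + 2Signups - 1  [with Budget=5, Signups=2]  = 8; LTV = max(Churn, Clicks) - 2  [with Churn=8, Clicks=-2]  = 6.
Change = -4 − 6 = -10.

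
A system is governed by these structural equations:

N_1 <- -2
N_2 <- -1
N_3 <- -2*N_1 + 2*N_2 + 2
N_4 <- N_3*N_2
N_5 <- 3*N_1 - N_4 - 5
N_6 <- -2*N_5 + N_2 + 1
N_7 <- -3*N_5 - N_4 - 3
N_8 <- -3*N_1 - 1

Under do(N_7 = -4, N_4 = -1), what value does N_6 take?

Setting N_7 = -4, N_4 = -1 by intervention discards those variables' equations.
N_5 = 3*N_1 - N_4 - 5  [with N_1=-2, N_4=-1]  = -10
N_6 = -2*N_5 + N_2 + 1  [with N_5=-10, N_2=-1]  = 20

20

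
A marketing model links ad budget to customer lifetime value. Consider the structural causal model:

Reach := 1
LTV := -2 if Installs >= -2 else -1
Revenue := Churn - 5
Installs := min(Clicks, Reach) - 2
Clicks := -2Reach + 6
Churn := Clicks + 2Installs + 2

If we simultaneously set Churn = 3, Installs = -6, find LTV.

-1

The joint intervention fixes Churn = 3, Installs = -6, removing each variable's own equation.
LTV = -2 if Installs >= -2 else -1  [with Installs=-6]  = -1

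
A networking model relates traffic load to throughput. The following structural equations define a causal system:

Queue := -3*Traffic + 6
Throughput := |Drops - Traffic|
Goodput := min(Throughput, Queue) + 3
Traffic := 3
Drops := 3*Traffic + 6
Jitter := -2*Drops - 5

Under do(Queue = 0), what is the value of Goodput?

Under do(Queue=0), the mechanism Queue := -3*Traffic + 6 is discarded; Queue is fixed at 0.
Drops = 3*Traffic + 6  [with Traffic=3]  = 15
Throughput = |Drops - Traffic|  [with Drops=15, Traffic=3]  = 12
Goodput = min(Throughput, Queue) + 3  [with Throughput=12, Queue=0]  = 3

3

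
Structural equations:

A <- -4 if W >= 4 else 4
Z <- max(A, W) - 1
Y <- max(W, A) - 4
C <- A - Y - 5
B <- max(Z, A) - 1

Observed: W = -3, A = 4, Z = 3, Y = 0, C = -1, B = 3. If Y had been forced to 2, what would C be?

-3

Intervening sets Y = 2 and removes its equation (Y <- max(W, A) - 4).
A = -4 if W >= 4 else 4  [with W=-3]  = 4
C = A - Y - 5  [with A=4, Y=2]  = -3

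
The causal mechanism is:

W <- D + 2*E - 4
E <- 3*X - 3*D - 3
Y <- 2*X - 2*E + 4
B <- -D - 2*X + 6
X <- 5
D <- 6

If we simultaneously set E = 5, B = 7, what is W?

Setting E = 5, B = 7 by intervention discards those variables' equations.
W = D + 2*E - 4  [with D=6, E=5]  = 12

12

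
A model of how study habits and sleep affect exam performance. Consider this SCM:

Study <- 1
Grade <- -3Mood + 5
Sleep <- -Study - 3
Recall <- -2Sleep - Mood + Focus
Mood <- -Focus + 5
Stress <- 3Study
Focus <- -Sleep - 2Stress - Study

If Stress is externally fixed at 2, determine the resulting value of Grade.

The intervention breaks the incoming arrows to Stress: Stress <- 3Study no longer applies, and Stress = 2.
Sleep = -Study - 3  [with Study=1]  = -4
Focus = -Sleep - 2Stress - Study  [with Sleep=-4, Stress=2, Study=1]  = -1
Mood = -Focus + 5  [with Focus=-1]  = 6
Grade = -3Mood + 5  [with Mood=6]  = -13

-13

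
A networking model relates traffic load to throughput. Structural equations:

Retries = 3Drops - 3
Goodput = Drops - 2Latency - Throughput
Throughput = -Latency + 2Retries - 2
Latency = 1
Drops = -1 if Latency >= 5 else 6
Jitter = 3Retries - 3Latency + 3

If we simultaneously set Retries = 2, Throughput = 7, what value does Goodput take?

Setting Retries = 2, Throughput = 7 by intervention discards those variables' equations.
Drops = -1 if Latency >= 5 else 6  [with Latency=1]  = 6
Goodput = Drops - 2Latency - Throughput  [with Drops=6, Latency=1, Throughput=7]  = -3

-3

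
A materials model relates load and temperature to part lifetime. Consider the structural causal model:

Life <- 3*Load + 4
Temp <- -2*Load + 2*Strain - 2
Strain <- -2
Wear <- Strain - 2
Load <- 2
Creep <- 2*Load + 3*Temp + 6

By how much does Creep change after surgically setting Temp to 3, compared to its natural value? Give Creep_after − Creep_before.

The intervention breaks the incoming arrows to Temp: Temp <- -2*Load + 2*Strain - 2 no longer applies, and Temp = 3.
Creep = 2*Load + 3*Temp + 6  [with Load=2, Temp=3]  = 19
Without intervention: Temp = -2*Load + 2*Strain - 2  [with Load=2, Strain=-2]  = -10; Creep = 2*Load + 3*Temp + 6  [with Load=2, Temp=-10]  = -20.
Change = 19 − (-20) = 39.

39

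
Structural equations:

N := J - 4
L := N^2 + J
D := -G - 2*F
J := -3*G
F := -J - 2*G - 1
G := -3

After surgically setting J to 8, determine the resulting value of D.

9

Under do(J=8), the mechanism J := -3*G is discarded; J is fixed at 8.
F = -J - 2*G - 1  [with J=8, G=-3]  = -3
D = -G - 2*F  [with G=-3, F=-3]  = 9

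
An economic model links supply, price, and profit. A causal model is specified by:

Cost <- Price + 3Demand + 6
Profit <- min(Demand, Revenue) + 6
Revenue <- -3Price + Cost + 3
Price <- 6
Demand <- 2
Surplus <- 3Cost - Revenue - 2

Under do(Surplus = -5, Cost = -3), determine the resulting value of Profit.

Under do(Surplus = -5, Cost = -3), each intervened variable's structural equation is replaced by its fixed value.
Revenue = -3Price + Cost + 3  [with Price=6, Cost=-3]  = -18
Profit = min(Demand, Revenue) + 6  [with Demand=2, Revenue=-18]  = -12

-12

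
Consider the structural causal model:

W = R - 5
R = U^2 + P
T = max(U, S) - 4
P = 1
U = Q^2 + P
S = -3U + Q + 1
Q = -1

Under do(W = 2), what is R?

5

The intervention breaks the incoming arrows to W: W = R - 5 no longer applies, and W = 2.
R is not downstream of the intervention, so its value is determined by the original equations.
U = Q^2 + P  [with Q=-1, P=1]  = 2
R = U^2 + P  [with U=2, P=1]  = 5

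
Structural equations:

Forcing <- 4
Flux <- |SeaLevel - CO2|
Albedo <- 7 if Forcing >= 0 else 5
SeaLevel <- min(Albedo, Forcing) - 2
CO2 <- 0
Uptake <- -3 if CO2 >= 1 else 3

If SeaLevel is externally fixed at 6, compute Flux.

6

Intervening sets SeaLevel = 6 and removes its equation (SeaLevel <- min(Albedo, Forcing) - 2).
Flux = |SeaLevel - CO2|  [with SeaLevel=6, CO2=0]  = 6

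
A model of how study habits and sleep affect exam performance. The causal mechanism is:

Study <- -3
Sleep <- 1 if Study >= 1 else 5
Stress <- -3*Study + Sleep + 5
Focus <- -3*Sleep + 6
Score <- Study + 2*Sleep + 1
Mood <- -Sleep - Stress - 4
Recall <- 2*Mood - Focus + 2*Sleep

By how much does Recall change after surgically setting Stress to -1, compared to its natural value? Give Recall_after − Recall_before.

40

The intervention breaks the incoming arrows to Stress: Stress <- -3*Study + Sleep + 5 no longer applies, and Stress = -1.
Sleep = 1 if Study >= 1 else 5  [with Study=-3]  = 5
Focus = -3*Sleep + 6  [with Sleep=5]  = -9
Mood = -Sleep - Stress - 4  [with Sleep=5, Stress=-1]  = -8
Recall = 2*Mood - Focus + 2*Sleep  [with Mood=-8, Focus=-9, Sleep=5]  = 3
Without intervention: Sleep = 1 if Study >= 1 else 5  [with Study=-3]  = 5; Stress = -3*Study + Sleep + 5  [with Study=-3, Sleep=5]  = 19; Focus = -3*Sleep + 6  [with Sleep=5]  = -9; Mood = -Sleep - Stress - 4  [with Sleep=5, Stress=19]  = -28; Recall = 2*Mood - Focus + 2*Sleep  [with Mood=-28, Focus=-9, Sleep=5]  = -37.
Change = 3 − (-37) = 40.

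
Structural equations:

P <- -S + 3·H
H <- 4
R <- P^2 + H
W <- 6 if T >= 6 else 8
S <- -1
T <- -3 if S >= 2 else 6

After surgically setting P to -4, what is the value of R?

20

do(P=-4) replaces the equation P <- -S + 3·H with the constant P = -4.
R = P^2 + H  [with P=-4, H=4]  = 20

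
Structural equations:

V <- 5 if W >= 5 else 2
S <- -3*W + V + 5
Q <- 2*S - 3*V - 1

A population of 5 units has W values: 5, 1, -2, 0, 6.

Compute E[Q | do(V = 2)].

Every unit gets V=2 under the intervention. Q values become -23, 1, 19, 7, -29; E[Q|do(V=2)] = -5.

-5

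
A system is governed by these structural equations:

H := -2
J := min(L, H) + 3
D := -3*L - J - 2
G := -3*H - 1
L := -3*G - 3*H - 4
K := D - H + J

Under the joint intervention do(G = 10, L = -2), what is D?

3

Under do(G = 10, L = -2), each intervened variable's structural equation is replaced by its fixed value.
J = min(L, H) + 3  [with L=-2, H=-2]  = 1
D = -3*L - J - 2  [with L=-2, J=1]  = 3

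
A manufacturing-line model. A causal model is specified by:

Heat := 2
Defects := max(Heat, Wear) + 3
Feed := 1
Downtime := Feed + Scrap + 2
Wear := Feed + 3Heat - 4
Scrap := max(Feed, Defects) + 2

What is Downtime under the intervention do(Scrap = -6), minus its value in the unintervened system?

-14

The intervention breaks the incoming arrows to Scrap: Scrap := max(Feed, Defects) + 2 no longer applies, and Scrap = -6.
Downtime = Feed + Scrap + 2  [with Feed=1, Scrap=-6]  = -3
Without intervention: Wear = Feed + 3Heat - 4  [with Feed=1, Heat=2]  = 3; Defects = max(Heat, Wear) + 3  [with Heat=2, Wear=3]  = 6; Scrap = max(Feed, Defects) + 2  [with Feed=1, Defects=6]  = 8; Downtime = Feed + Scrap + 2  [with Feed=1, Scrap=8]  = 11.
Change = -3 − 11 = -14.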